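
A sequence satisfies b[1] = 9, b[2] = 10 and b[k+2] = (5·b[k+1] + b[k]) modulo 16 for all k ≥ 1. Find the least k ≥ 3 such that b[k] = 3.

15

We have b[1] = 9,  b[2] = 10,  b[3] = 11,  b[4] = 1,  b[5] = 0,  b[6] = 1,  b[7] = 5,  b[8] = 10,  b[9] = 7,  b[10] = 13,  b[11] = 8,  b[12] = 5,  b[13] = 1,  b[14] = 10,  b[15] = 3,  b[16] = 9,  b[17] = 0,  b[18] = 9,  b[19] = 13,  b[20] = 10,  b[21] = 15,  b[22] = 5,  b[23] = 8,  b[24] = 13,  b[25] = 9,  b[26] = 10.
Since (b[25], b[26]) = (b[1], b[2]) = (9, 10) (two consecutive terms determine the rest), the sequence is periodic with period 24.
The value 3 first appears (with k ≥ 3) at b[15].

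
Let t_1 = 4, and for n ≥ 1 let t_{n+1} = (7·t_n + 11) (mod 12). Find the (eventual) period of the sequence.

We have t_1 = 4, t_2 = 3, t_3 = 8, t_4 = 7, t_5 = 0, t_6 = 11, t_7 = 4.
The sequence repeats with period 6.

6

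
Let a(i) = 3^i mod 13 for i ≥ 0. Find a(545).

9

Computing terms: a(0) = 1, a(1) = 3, a(2) = 9, a(3) = 1.
Since a(3) = a(0) = 1, the sequence is periodic with period 3.
(545 - 0) mod 3 = 2, so a(545) = a(2) = 9.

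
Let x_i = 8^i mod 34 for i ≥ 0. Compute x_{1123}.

x_0 = 1, x_1 = 8, x_2 = 30, x_3 = 2, x_4 = 16, x_5 = 26, x_6 = 4, x_7 = 32, x_8 = 18, x_9 = 8.
Since x_9 = x_1 = 8, the sequence is eventually periodic: after a pre-period of length 1 it cycles with period 8.
For i ≥ 1, x_i depends only on (i - 1) mod 8. (1123 - 1) mod 8 = 2, so x_{1123} = x_3 = 2.

2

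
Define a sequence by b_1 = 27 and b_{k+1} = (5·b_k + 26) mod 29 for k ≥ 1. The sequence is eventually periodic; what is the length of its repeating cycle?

b_1 = 27,  b_2 = 16,  b_3 = 19,  b_4 = 5,  b_5 = 22,  b_6 = 20,  b_7 = 10,  b_8 = 18,  b_9 = 0,  b_{10} = 26,  b_{11} = 11,  b_{12} = 23,  b_{13} = 25,  b_{14} = 6,  b_{15} = 27.
Since b_{15} = b_1 = 27, the sequence is periodic with period 14.

14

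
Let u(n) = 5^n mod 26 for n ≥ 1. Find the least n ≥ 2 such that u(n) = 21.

3

Computing terms: u(1) = 5; u(2) = 25; u(3) = 21; u(4) = 1; u(5) = 5.
The sequence repeats with period 4.
The value 21 first appears (with n ≥ 2) at u(3).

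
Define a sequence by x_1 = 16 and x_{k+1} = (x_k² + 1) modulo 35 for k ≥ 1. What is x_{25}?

We have x_1 = 16, x_2 = 12, x_3 = 5, x_4 = 26, x_5 = 12.
Since x_5 = x_2 = 12, the sequence is eventually periodic: after a pre-period of length 1 it cycles with period 3.
For k ≥ 2, x_k depends only on (k - 2) mod 3. (25 - 2) mod 3 = 2, so x_{25} = x_4 = 26.

26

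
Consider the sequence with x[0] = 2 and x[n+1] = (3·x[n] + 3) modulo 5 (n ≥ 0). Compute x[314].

0

We have x[0] = 2, x[1] = 4, x[2] = 0, x[3] = 3, x[4] = 2.
The sequence repeats with period 4.
So x[314] = x[0 + ((314-0) mod 4)] = x[2] = 0.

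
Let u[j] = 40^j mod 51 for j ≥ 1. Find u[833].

40

Computing terms: u[1] = 40, u[2] = 19, u[3] = 46, u[4] = 4, u[5] = 7, u[6] = 25, u[7] = 31, u[8] = 16, u[9] = 28, u[10] = 49, u[11] = 22, u[12] = 13, u[13] = 10, u[14] = 43, u[15] = 37, u[16] = 1, u[17] = 40.
The sequence repeats with period 16.
(833 - 1) mod 16 = 0, so u[833] = u[1] = 40.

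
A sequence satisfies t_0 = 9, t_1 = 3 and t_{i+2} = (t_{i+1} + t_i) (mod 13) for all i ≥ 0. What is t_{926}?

t_0 = 9,  t_1 = 3,  t_2 = 12,  t_3 = 2,  t_4 = 1,  t_5 = 3,  t_6 = 4,  t_7 = 7,  t_8 = 11,  t_9 = 5,  t_{10} = 3,  t_{11} = 8,  t_{12} = 11,  t_{13} = 6,  t_{14} = 4,  t_{15} = 10,  t_{16} = 1,  t_{17} = 11,  t_{18} = 12,  t_{19} = 10,  t_{20} = 9,  t_{21} = 6,  t_{22} = 2,  t_{23} = 8,  t_{24} = 10,  t_{25} = 5,  t_{26} = 2,  t_{27} = 7,  t_{28} = 9,  t_{29} = 3.
The sequence repeats with period 28.
(926 - 0) mod 28 = 2, so t_{926} = t_2 = 12.

12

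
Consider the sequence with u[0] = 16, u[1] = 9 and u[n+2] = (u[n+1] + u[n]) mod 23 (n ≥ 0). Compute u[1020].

6

u[0] = 16; u[1] = 9; u[2] = 2; u[3] = 11; u[4] = 13; u[5] = 1; u[6] = 14; u[7] = 15; u[8] = 6; u[9] = 21; u[10] = 4; u[11] = 2; u[12] = 6; u[13] = 8; u[14] = 14; u[15] = 22; u[16] = 13; u[17] = 12; u[18] = 2; u[19] = 14; u[20] = 16; u[21] = 7; u[22] = 0; u[23] = 7; u[24] = 7; u[25] = 14; u[26] = 21; u[27] = 12; u[28] = 10; u[29] = 22; u[30] = 9; u[31] = 8; u[32] = 17; u[33] = 2; u[34] = 19; u[35] = 21; u[36] = 17; u[37] = 15; u[38] = 9; u[39] = 1; u[40] = 10; u[41] = 11; u[42] = 21; u[43] = 9; u[44] = 7; u[45] = 16; u[46] = 0; u[47] = 16; u[48] = 16; u[49] = 9.
The sequence repeats with period 48.
(1020 - 0) mod 48 = 12, so u[1020] = u[12] = 6.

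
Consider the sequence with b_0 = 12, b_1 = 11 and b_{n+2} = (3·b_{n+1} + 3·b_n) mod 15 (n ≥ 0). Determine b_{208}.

12

Computing terms: b_0 = 12,  b_1 = 11,  b_2 = 9,  b_3 = 0,  b_4 = 12,  b_5 = 6,  b_6 = 9,  b_7 = 0.
Since (b_6, b_7) = (b_2, b_3) = (9, 0) (two consecutive terms determine the rest), the sequence is eventually periodic: after a pre-period of length 2 it cycles with period 4.
For n ≥ 2, b_n depends only on (n - 2) mod 4. (208 - 2) mod 4 = 2, so b_{208} = b_4 = 12.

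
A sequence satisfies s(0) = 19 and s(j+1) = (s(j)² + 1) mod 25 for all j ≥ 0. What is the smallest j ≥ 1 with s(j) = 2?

4

s(0) = 19, s(1) = 12, s(2) = 20, s(3) = 1, s(4) = 2, s(5) = 5, s(6) = 1.
Since s(6) = s(3) = 1, the sequence is eventually periodic: after a pre-period of length 3 it cycles with period 3.
The value 2 first appears (with j ≥ 1) at s(4).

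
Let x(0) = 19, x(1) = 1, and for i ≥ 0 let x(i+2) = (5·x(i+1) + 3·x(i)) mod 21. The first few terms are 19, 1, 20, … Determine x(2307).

19

Listing terms: x(0) = 19, x(1) = 1, x(2) = 20, x(3) = 19, x(4) = 8, x(5) = 13, x(6) = 5, x(7) = 1, x(8) = 20.
Since (x(7), x(8)) = (x(1), x(2)) = (1, 20) (two consecutive terms determine the rest), the sequence is eventually periodic: after a pre-period of length 1 it cycles with period 6.
For i ≥ 1, x(i) depends only on (i - 1) mod 6. (2307 - 1) mod 6 = 2, so x(2307) = x(3) = 19.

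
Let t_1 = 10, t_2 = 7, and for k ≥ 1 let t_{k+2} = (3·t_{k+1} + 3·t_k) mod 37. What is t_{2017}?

t_1 = 10,  t_2 = 7,  t_3 = 14,  t_4 = 26,  t_5 = 9,  t_6 = 31,  t_7 = 9,  t_8 = 9,  t_9 = 17,  t_{10} = 4,  t_{11} = 26,  t_{12} = 16,  t_{13} = 15,  t_{14} = 19,  t_{15} = 28,  t_{16} = 30,  t_{17} = 26,  t_{18} = 20,  t_{19} = 27,  t_{20} = 30,  t_{21} = 23,  t_{22} = 11,  t_{23} = 28,  t_{24} = 6,  t_{25} = 28,  t_{26} = 28,  t_{27} = 20,  t_{28} = 33,  t_{29} = 11,  t_{30} = 21,  t_{31} = 22,  t_{32} = 18,  t_{33} = 9,  t_{34} = 7,  t_{35} = 11,  t_{36} = 17,  t_{37} = 10,  t_{38} = 7.
Since (t_{37}, t_{38}) = (t_1, t_2) = (10, 7) (two consecutive terms determine the rest), the sequence is periodic with period 36.
(2017 - 1) mod 36 = 0, so t_{2017} = t_1 = 10.

10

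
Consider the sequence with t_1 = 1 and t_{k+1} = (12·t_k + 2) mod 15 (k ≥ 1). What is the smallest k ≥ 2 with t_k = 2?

4

Listing terms: t_1 = 1,  t_2 = 14,  t_3 = 5,  t_4 = 2,  t_5 = 11,  t_6 = 14.
Since t_6 = t_2 = 14, the sequence is eventually periodic: after a pre-period of length 1 it cycles with period 4.
The value 2 first appears (with k ≥ 2) at t_4.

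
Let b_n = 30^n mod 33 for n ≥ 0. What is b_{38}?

27

b_0 = 1,  b_1 = 30,  b_2 = 9,  b_3 = 6,  b_4 = 15,  b_5 = 21,  b_6 = 3,  b_7 = 24,  b_8 = 27,  b_9 = 18,  b_{10} = 12,  b_{11} = 30.
Since b_{11} = b_1 = 30, the sequence is eventually periodic: after a pre-period of length 1 it cycles with period 10.
For n ≥ 1, b_n depends only on (n - 1) mod 10. (38 - 1) mod 10 = 7, so b_{38} = b_8 = 27.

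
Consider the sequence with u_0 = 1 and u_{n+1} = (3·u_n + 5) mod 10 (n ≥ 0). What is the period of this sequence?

4

Computing terms: u_0 = 1, u_1 = 8, u_2 = 9, u_3 = 2, u_4 = 1.
Since u_4 = u_0 = 1, the sequence is periodic with period 4.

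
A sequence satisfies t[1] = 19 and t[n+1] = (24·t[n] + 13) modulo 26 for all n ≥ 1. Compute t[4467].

11

Computing terms: t[1] = 19,  t[2] = 1,  t[3] = 11,  t[4] = 17,  t[5] = 5,  t[6] = 3,  t[7] = 7,  t[8] = 25,  t[9] = 15,  t[10] = 9,  t[11] = 21,  t[12] = 23,  t[13] = 19.
Since t[13] = t[1] = 19, the sequence is periodic with period 12.
So t[4467] = t[1 + ((4467-1) mod 12)] = t[3] = 11.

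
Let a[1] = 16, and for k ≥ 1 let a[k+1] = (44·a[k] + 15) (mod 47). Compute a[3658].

a[1] = 16; a[2] = 14; a[3] = 20; a[4] = 2; a[5] = 9; a[6] = 35; a[7] = 4; a[8] = 3; a[9] = 6; a[10] = 44; a[11] = 24; a[12] = 37; a[13] = 45; a[14] = 21; a[15] = 46; a[16] = 18; a[17] = 8; a[18] = 38; a[19] = 42; a[20] = 30; a[21] = 19; a[22] = 5; a[23] = 0; a[24] = 15; a[25] = 17; a[26] = 11; a[27] = 29; a[28] = 22; a[29] = 43; a[30] = 27; a[31] = 28; a[32] = 25; a[33] = 34; a[34] = 7; a[35] = 41; a[36] = 33; a[37] = 10; a[38] = 32; a[39] = 13; a[40] = 23; a[41] = 40; a[42] = 36; a[43] = 1; a[44] = 12; a[45] = 26; a[46] = 31; a[47] = 16.
Since a[47] = a[1] = 16, the sequence is periodic with period 46.
(3658 - 1) mod 46 = 23, so a[3658] = a[24] = 15.

15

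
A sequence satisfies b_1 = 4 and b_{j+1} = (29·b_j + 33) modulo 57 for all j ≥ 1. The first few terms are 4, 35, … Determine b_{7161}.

43

Computing terms: b_1 = 4; b_2 = 35; b_3 = 22; b_4 = 44; b_5 = 55; b_6 = 32; b_7 = 49; b_8 = 29; b_9 = 19; b_{10} = 14; b_{11} = 40; b_{12} = 53; b_{13} = 31; b_{14} = 20; b_{15} = 43; b_{16} = 26; b_{17} = 46; b_{18} = 56; b_{19} = 4.
Since b_{19} = b_1 = 4, the sequence is periodic with period 18.
(7161 - 1) mod 18 = 14, so b_{7161} = b_{15} = 43.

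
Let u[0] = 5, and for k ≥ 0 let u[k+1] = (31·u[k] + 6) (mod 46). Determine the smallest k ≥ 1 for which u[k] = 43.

Computing terms: u[0] = 5,  u[1] = 23,  u[2] = 29,  u[3] = 31,  u[4] = 1,  u[5] = 37,  u[6] = 3,  u[7] = 7,  u[8] = 39,  u[9] = 19,  u[10] = 43,  u[11] = 5.
The sequence repeats with period 11.
The value 43 first appears (with k ≥ 1) at u[10].

10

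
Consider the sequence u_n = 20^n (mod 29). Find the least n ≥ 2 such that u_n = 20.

We have u_1 = 20; u_2 = 23; u_3 = 25; u_4 = 7; u_5 = 24; u_6 = 16; u_7 = 1; u_8 = 20.
The sequence repeats with period 7.
The value 20 next appears (with n ≥ 2) at u_8.

8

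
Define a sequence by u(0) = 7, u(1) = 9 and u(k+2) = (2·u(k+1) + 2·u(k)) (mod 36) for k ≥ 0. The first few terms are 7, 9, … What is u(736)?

u(0) = 7,  u(1) = 9,  u(2) = 32,  u(3) = 10,  u(4) = 12,  u(5) = 8,  u(6) = 4,  u(7) = 24,  u(8) = 20,  u(9) = 16,  u(10) = 0,  u(11) = 32,  u(12) = 28,  u(13) = 12,  u(14) = 8.
Since (u(13), u(14)) = (u(4), u(5)) = (12, 8) (two consecutive terms determine the rest), the sequence is eventually periodic: after a pre-period of length 4 it cycles with period 9.
For k ≥ 4, u(k) depends only on (k - 4) mod 9. (736 - 4) mod 9 = 3, so u(736) = u(7) = 24.

24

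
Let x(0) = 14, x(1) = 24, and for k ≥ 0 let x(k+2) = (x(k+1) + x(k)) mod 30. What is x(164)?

10

We have x(0) = 14; x(1) = 24; x(2) = 8; x(3) = 2; x(4) = 10; x(5) = 12; x(6) = 22; x(7) = 4; x(8) = 26; x(9) = 0; x(10) = 26; x(11) = 26; x(12) = 22; x(13) = 18; x(14) = 10; x(15) = 28; x(16) = 8; x(17) = 6; x(18) = 14; x(19) = 20; x(20) = 4; x(21) = 24; x(22) = 28; x(23) = 22; x(24) = 20; x(25) = 12; x(26) = 2; x(27) = 14; x(28) = 16; x(29) = 0; x(30) = 16; x(31) = 16; x(32) = 2; x(33) = 18; x(34) = 20; x(35) = 8; x(36) = 28; x(37) = 6; x(38) = 4; x(39) = 10; x(40) = 14; x(41) = 24.
The sequence repeats with period 40.
(164 - 0) mod 40 = 4, so x(164) = x(4) = 10.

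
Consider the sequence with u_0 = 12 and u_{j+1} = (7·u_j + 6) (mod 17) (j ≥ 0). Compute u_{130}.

Computing terms: u_0 = 12,  u_1 = 5,  u_2 = 7,  u_3 = 4,  u_4 = 0,  u_5 = 6,  u_6 = 14,  u_7 = 2,  u_8 = 3,  u_9 = 10,  u_{10} = 8,  u_{11} = 11,  u_{12} = 15,  u_{13} = 9,  u_{14} = 1,  u_{15} = 13,  u_{16} = 12.
The sequence repeats with period 16.
So u_{130} = u_{0 + ((130-0) mod 16)} = u_2 = 7.

7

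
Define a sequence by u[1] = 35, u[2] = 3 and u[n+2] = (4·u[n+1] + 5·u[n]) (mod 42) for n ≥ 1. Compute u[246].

23

Computing terms: u[1] = 35, u[2] = 3, u[3] = 19, u[4] = 7, u[5] = 39, u[6] = 23, u[7] = 35, u[8] = 3.
Since (u[7], u[8]) = (u[1], u[2]) = (35, 3) (two consecutive terms determine the rest), the sequence is periodic with period 6.
So u[246] = u[1 + ((246-1) mod 6)] = u[6] = 23.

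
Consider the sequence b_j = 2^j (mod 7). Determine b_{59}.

4

Listing terms: b_1 = 2; b_2 = 4; b_3 = 1; b_4 = 2.
The sequence repeats with period 3.
So b_{59} = b_{1 + ((59-1) mod 3)} = b_2 = 4.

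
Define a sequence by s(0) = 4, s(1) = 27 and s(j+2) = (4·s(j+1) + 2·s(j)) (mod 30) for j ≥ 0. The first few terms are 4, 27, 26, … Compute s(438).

16

s(0) = 4, s(1) = 27, s(2) = 26, s(3) = 8, s(4) = 24, s(5) = 22, s(6) = 16, s(7) = 18, s(8) = 14, s(9) = 2, s(10) = 6, s(11) = 28, s(12) = 4, s(13) = 12, s(14) = 26, s(15) = 8.
Since (s(14), s(15)) = (s(2), s(3)) = (26, 8) (two consecutive terms determine the rest), the sequence is eventually periodic: after a pre-period of length 2 it cycles with period 12.
For j ≥ 2, s(j) depends only on (j - 2) mod 12. (438 - 2) mod 12 = 4, so s(438) = s(6) = 16.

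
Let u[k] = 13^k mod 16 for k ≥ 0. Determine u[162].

9

We have u[0] = 1; u[1] = 13; u[2] = 9; u[3] = 5; u[4] = 1.
The sequence repeats with period 4.
(162 - 0) mod 4 = 2, so u[162] = u[2] = 9.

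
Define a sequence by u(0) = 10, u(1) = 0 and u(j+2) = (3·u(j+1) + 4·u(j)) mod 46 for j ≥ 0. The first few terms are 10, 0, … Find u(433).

44

We have u(0) = 10, u(1) = 0, u(2) = 40, u(3) = 28, u(4) = 14, u(5) = 16, u(6) = 12, u(7) = 8, u(8) = 26, u(9) = 18, u(10) = 20, u(11) = 40, u(12) = 16, u(13) = 24, u(14) = 44, u(15) = 44, u(16) = 32, u(17) = 42, u(18) = 24, u(19) = 10, u(20) = 34, u(21) = 4, u(22) = 10, u(23) = 0.
The sequence repeats with period 22.
(433 - 0) mod 22 = 15, so u(433) = u(15) = 44.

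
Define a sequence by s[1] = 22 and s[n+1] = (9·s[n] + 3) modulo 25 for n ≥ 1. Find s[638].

Computing terms: s[1] = 22,  s[2] = 1,  s[3] = 12,  s[4] = 11,  s[5] = 2,  s[6] = 21,  s[7] = 17,  s[8] = 6,  s[9] = 7,  s[10] = 16,  s[11] = 22.
The sequence repeats with period 10.
So s[638] = s[1 + ((638-1) mod 10)] = s[8] = 6.

6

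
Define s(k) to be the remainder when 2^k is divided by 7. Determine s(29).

4

Listing terms: s(0) = 1; s(1) = 2; s(2) = 4; s(3) = 1.
The sequence repeats with period 3.
(29 - 0) mod 3 = 2, so s(29) = s(2) = 4.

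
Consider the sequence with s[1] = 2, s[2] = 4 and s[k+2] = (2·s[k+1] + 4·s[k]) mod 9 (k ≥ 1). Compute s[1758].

Computing terms: s[1] = 2, s[2] = 4, s[3] = 7, s[4] = 3, s[5] = 7, s[6] = 8, s[7] = 8, s[8] = 3, s[9] = 2, s[10] = 7, s[11] = 4, s[12] = 0, s[13] = 7, s[14] = 5, s[15] = 2, s[16] = 6, s[17] = 2, s[18] = 1, s[19] = 1, s[20] = 6, s[21] = 7, s[22] = 2, s[23] = 5, s[24] = 0, s[25] = 2, s[26] = 4.
The sequence repeats with period 24.
(1758 - 1) mod 24 = 5, so s[1758] = s[6] = 8.

8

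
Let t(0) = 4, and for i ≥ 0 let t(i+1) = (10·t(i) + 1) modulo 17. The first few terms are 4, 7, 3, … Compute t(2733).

13

We have t(0) = 4,  t(1) = 7,  t(2) = 3,  t(3) = 14,  t(4) = 5,  t(5) = 0,  t(6) = 1,  t(7) = 11,  t(8) = 9,  t(9) = 6,  t(10) = 10,  t(11) = 16,  t(12) = 8,  t(13) = 13,  t(14) = 12,  t(15) = 2,  t(16) = 4.
Since t(16) = t(0) = 4, the sequence is periodic with period 16.
So t(2733) = t(0 + ((2733-0) mod 16)) = t(13) = 13.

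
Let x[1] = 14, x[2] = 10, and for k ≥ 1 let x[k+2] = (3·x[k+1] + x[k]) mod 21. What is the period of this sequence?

16

Computing terms: x[1] = 14,  x[2] = 10,  x[3] = 2,  x[4] = 16,  x[5] = 8,  x[6] = 19,  x[7] = 2,  x[8] = 4,  x[9] = 14,  x[10] = 4,  x[11] = 5,  x[12] = 19,  x[13] = 20,  x[14] = 16,  x[15] = 5,  x[16] = 10,  x[17] = 14,  x[18] = 10.
Since (x[17], x[18]) = (x[1], x[2]) = (14, 10) (two consecutive terms determine the rest), the sequence is periodic with period 16.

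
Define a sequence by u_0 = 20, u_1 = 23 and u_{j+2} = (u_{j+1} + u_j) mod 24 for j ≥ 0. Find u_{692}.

7

Listing terms: u_0 = 20,  u_1 = 23,  u_2 = 19,  u_3 = 18,  u_4 = 13,  u_5 = 7,  u_6 = 20,  u_7 = 3,  u_8 = 23,  u_9 = 2,  u_{10} = 1,  u_{11} = 3,  u_{12} = 4,  u_{13} = 7,  u_{14} = 11,  u_{15} = 18,  u_{16} = 5,  u_{17} = 23,  u_{18} = 4,  u_{19} = 3,  u_{20} = 7,  u_{21} = 10,  u_{22} = 17,  u_{23} = 3,  u_{24} = 20,  u_{25} = 23.
The sequence repeats with period 24.
So u_{692} = u_{0 + ((692-0) mod 24)} = u_{20} = 7.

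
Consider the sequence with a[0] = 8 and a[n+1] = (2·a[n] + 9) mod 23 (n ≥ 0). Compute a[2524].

a[0] = 8,  a[1] = 2,  a[2] = 13,  a[3] = 12,  a[4] = 10,  a[5] = 6,  a[6] = 21,  a[7] = 5,  a[8] = 19,  a[9] = 1,  a[10] = 11,  a[11] = 8.
Since a[11] = a[0] = 8, the sequence is periodic with period 11.
So a[2524] = a[0 + ((2524-0) mod 11)] = a[5] = 6.

6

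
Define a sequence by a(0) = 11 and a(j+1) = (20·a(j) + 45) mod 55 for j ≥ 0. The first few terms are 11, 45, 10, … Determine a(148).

We have a(0) = 11; a(1) = 45; a(2) = 10; a(3) = 25; a(4) = 50; a(5) = 0; a(6) = 45.
Since a(6) = a(1) = 45, the sequence is eventually periodic: after a pre-period of length 1 it cycles with period 5.
For j ≥ 1, a(j) depends only on (j - 1) mod 5. (148 - 1) mod 5 = 2, so a(148) = a(3) = 25.

25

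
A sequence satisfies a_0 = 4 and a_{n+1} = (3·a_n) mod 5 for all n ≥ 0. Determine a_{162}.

Listing terms: a_0 = 4,  a_1 = 2,  a_2 = 1,  a_3 = 3,  a_4 = 4.
Since a_4 = a_0 = 4, the sequence is periodic with period 4.
(162 - 0) mod 4 = 2, so a_{162} = a_2 = 1.

1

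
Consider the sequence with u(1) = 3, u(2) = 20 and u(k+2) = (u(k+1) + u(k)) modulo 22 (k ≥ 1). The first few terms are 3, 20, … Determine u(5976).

21

Computing terms: u(1) = 3,  u(2) = 20,  u(3) = 1,  u(4) = 21,  u(5) = 0,  u(6) = 21,  u(7) = 21,  u(8) = 20,  u(9) = 19,  u(10) = 17,  u(11) = 14,  u(12) = 9,  u(13) = 1,  u(14) = 10,  u(15) = 11,  u(16) = 21,  u(17) = 10,  u(18) = 9,  u(19) = 19,  u(20) = 6,  u(21) = 3,  u(22) = 9,  u(23) = 12,  u(24) = 21,  u(25) = 11,  u(26) = 10,  u(27) = 21,  u(28) = 9,  u(29) = 8,  u(30) = 17,  u(31) = 3,  u(32) = 20.
The sequence repeats with period 30.
(5976 - 1) mod 30 = 5, so u(5976) = u(6) = 21.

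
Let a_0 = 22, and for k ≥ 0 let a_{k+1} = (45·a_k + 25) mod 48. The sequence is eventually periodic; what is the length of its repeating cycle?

a_0 = 22; a_1 = 7; a_2 = 4; a_3 = 13; a_4 = 34; a_5 = 19; a_6 = 16; a_7 = 25; a_8 = 46; a_9 = 31; a_{10} = 28; a_{11} = 37; a_{12} = 10; a_{13} = 43; a_{14} = 40; a_{15} = 1; a_{16} = 22.
The sequence repeats with period 16.

16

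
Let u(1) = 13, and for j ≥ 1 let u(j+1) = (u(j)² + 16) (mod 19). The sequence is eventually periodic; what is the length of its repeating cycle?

Listing terms: u(1) = 13; u(2) = 14; u(3) = 3; u(4) = 6; u(5) = 14.
Since u(5) = u(2) = 14, the sequence is eventually periodic: after a pre-period of length 1 it cycles with period 3.

3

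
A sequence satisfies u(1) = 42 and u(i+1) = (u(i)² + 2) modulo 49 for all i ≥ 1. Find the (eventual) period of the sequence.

Listing terms: u(1) = 42, u(2) = 2, u(3) = 6, u(4) = 38, u(5) = 25, u(6) = 39, u(7) = 4, u(8) = 18, u(9) = 32, u(10) = 46, u(11) = 11, u(12) = 25.
Since u(12) = u(5) = 25, the sequence is eventually periodic: after a pre-period of length 4 it cycles with period 7.

7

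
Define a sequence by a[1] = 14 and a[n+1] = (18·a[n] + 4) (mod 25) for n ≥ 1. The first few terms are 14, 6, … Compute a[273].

14

a[1] = 14; a[2] = 6; a[3] = 12; a[4] = 20; a[5] = 14.
The sequence repeats with period 4.
So a[273] = a[1 + ((273-1) mod 4)] = a[1] = 14.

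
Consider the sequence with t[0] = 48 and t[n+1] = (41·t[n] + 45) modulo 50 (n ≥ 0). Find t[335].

23

We have t[0] = 48; t[1] = 13; t[2] = 28; t[3] = 43; t[4] = 8; t[5] = 23; t[6] = 38; t[7] = 3; t[8] = 18; t[9] = 33; t[10] = 48.
Since t[10] = t[0] = 48, the sequence is periodic with period 10.
(335 - 0) mod 10 = 5, so t[335] = t[5] = 23.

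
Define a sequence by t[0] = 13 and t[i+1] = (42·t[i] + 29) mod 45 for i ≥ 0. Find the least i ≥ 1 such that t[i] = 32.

3

Listing terms: t[0] = 13; t[1] = 35; t[2] = 14; t[3] = 32; t[4] = 23; t[5] = 5; t[6] = 14.
Since t[6] = t[2] = 14, the sequence is eventually periodic: after a pre-period of length 2 it cycles with period 4.
The value 32 first appears (with i ≥ 1) at t[3].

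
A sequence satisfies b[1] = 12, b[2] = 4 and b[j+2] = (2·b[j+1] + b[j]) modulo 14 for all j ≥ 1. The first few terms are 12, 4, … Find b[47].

Listing terms: b[1] = 12, b[2] = 4, b[3] = 6, b[4] = 2, b[5] = 10, b[6] = 8, b[7] = 12, b[8] = 4.
Since (b[7], b[8]) = (b[1], b[2]) = (12, 4) (two consecutive terms determine the rest), the sequence is periodic with period 6.
(47 - 1) mod 6 = 4, so b[47] = b[5] = 10.

10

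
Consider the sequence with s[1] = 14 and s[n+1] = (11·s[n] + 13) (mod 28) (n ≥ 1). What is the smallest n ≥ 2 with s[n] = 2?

s[1] = 14, s[2] = 27, s[3] = 2, s[4] = 7, s[5] = 6, s[6] = 23, s[7] = 14.
Since s[7] = s[1] = 14, the sequence is periodic with period 6.
The value 2 first appears (with n ≥ 2) at s[3].

3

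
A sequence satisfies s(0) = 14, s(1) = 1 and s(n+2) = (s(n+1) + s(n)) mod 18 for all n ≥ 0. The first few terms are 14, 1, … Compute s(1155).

We have s(0) = 14,  s(1) = 1,  s(2) = 15,  s(3) = 16,  s(4) = 13,  s(5) = 11,  s(6) = 6,  s(7) = 17,  s(8) = 5,  s(9) = 4,  s(10) = 9,  s(11) = 13,  s(12) = 4,  s(13) = 17,  s(14) = 3,  s(15) = 2,  s(16) = 5,  s(17) = 7,  s(18) = 12,  s(19) = 1,  s(20) = 13,  s(21) = 14,  s(22) = 9,  s(23) = 5,  s(24) = 14,  s(25) = 1.
Since (s(24), s(25)) = (s(0), s(1)) = (14, 1) (two consecutive terms determine the rest), the sequence is periodic with period 24.
(1155 - 0) mod 24 = 3, so s(1155) = s(3) = 16.

16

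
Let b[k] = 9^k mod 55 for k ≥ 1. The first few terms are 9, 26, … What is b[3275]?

34

Listing terms: b[1] = 9,  b[2] = 26,  b[3] = 14,  b[4] = 16,  b[5] = 34,  b[6] = 31,  b[7] = 4,  b[8] = 36,  b[9] = 49,  b[10] = 1,  b[11] = 9.
Since b[11] = b[1] = 9, the sequence is periodic with period 10.
So b[3275] = b[1 + ((3275-1) mod 10)] = b[5] = 34.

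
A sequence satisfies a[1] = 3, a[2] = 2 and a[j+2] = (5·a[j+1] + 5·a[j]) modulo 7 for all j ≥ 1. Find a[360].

We have a[1] = 3; a[2] = 2; a[3] = 4; a[4] = 2; a[5] = 2; a[6] = 6; a[7] = 5; a[8] = 6; a[9] = 6; a[10] = 4; a[11] = 1; a[12] = 4; a[13] = 4; a[14] = 5; a[15] = 3; a[16] = 5; a[17] = 5; a[18] = 1; a[19] = 2; a[20] = 1; a[21] = 1; a[22] = 3; a[23] = 6; a[24] = 3; a[25] = 3; a[26] = 2.
The sequence repeats with period 24.
(360 - 1) mod 24 = 23, so a[360] = a[24] = 3.

3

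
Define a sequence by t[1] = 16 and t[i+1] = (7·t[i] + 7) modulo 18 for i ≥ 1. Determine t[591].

Listing terms: t[1] = 16, t[2] = 11, t[3] = 12, t[4] = 1, t[5] = 14, t[6] = 15, t[7] = 4, t[8] = 17, t[9] = 0, t[10] = 7, t[11] = 2, t[12] = 3, t[13] = 10, t[14] = 5, t[15] = 6, t[16] = 13, t[17] = 8, t[18] = 9, t[19] = 16.
Since t[19] = t[1] = 16, the sequence is periodic with period 18.
So t[591] = t[1 + ((591-1) mod 18)] = t[15] = 6.

6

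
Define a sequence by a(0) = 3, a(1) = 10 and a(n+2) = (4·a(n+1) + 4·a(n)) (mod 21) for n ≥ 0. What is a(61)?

17

We have a(0) = 3,  a(1) = 10,  a(2) = 10,  a(3) = 17,  a(4) = 3,  a(5) = 17,  a(6) = 17,  a(7) = 10,  a(8) = 3,  a(9) = 10.
The sequence repeats with period 8.
So a(61) = a(0 + ((61-0) mod 8)) = a(5) = 17.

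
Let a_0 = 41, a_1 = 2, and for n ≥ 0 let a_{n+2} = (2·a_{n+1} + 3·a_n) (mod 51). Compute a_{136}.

We have a_0 = 41; a_1 = 2; a_2 = 25; a_3 = 5; a_4 = 34; a_5 = 32; a_6 = 13; a_7 = 20; a_8 = 28; a_9 = 14; a_{10} = 10; a_{11} = 11; a_{12} = 1; a_{13} = 35; a_{14} = 22; a_{15} = 47; a_{16} = 7; a_{17} = 2; a_{18} = 25.
Since (a_{17}, a_{18}) = (a_1, a_2) = (2, 25) (two consecutive terms determine the rest), the sequence is eventually periodic: after a pre-period of length 1 it cycles with period 16.
For n ≥ 1, a_n depends only on (n - 1) mod 16. (136 - 1) mod 16 = 7, so a_{136} = a_8 = 28.

28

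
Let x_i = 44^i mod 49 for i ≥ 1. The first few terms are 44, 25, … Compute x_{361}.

Listing terms: x_1 = 44, x_2 = 25, x_3 = 22, x_4 = 37, x_5 = 11, x_6 = 43, x_7 = 30, x_8 = 46, x_9 = 15, x_{10} = 23, x_{11} = 32, x_{12} = 36, x_{13} = 16, x_{14} = 18, x_{15} = 8, x_{16} = 9, x_{17} = 4, x_{18} = 29, x_{19} = 2, x_{20} = 39, x_{21} = 1, x_{22} = 44.
The sequence repeats with period 21.
So x_{361} = x_{1 + ((361-1) mod 21)} = x_4 = 37.

37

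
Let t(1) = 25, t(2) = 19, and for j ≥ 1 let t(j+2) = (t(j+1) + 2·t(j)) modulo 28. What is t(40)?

Computing terms: t(1) = 25,  t(2) = 19,  t(3) = 13,  t(4) = 23,  t(5) = 21,  t(6) = 11,  t(7) = 25,  t(8) = 19.
Since (t(7), t(8)) = (t(1), t(2)) = (25, 19) (two consecutive terms determine the rest), the sequence is periodic with period 6.
(40 - 1) mod 6 = 3, so t(40) = t(4) = 23.

23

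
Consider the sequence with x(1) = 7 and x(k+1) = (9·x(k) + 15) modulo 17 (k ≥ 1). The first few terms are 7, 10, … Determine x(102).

16

Listing terms: x(1) = 7, x(2) = 10, x(3) = 3, x(4) = 8, x(5) = 2, x(6) = 16, x(7) = 6, x(8) = 1, x(9) = 7.
The sequence repeats with period 8.
So x(102) = x(1 + ((102-1) mod 8)) = x(6) = 16.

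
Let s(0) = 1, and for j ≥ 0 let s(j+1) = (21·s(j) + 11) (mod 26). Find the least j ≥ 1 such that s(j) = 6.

Computing terms: s(0) = 1,  s(1) = 6,  s(2) = 7,  s(3) = 2,  s(4) = 1.
The sequence repeats with period 4.
The value 6 first appears (with j ≥ 1) at s(1).

1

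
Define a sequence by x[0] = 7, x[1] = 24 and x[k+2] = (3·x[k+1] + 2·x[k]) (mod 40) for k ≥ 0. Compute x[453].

We have x[0] = 7,  x[1] = 24,  x[2] = 6,  x[3] = 26,  x[4] = 10,  x[5] = 2,  x[6] = 26,  x[7] = 2,  x[8] = 18,  x[9] = 18,  x[10] = 10,  x[11] = 26,  x[12] = 18,  x[13] = 26,  x[14] = 34,  x[15] = 34,  x[16] = 10,  x[17] = 18,  x[18] = 34,  x[19] = 18,  x[20] = 2,  x[21] = 2,  x[22] = 10,  x[23] = 34,  x[24] = 2,  x[25] = 34,  x[26] = 26,  x[27] = 26,  x[28] = 10.
Since (x[27], x[28]) = (x[3], x[4]) = (26, 10) (two consecutive terms determine the rest), the sequence is eventually periodic: after a pre-period of length 3 it cycles with period 24.
For k ≥ 3, x[k] depends only on (k - 3) mod 24. (453 - 3) mod 24 = 18, so x[453] = x[21] = 2.

2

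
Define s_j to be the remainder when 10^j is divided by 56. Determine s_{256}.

32

s_1 = 10, s_2 = 44, s_3 = 48, s_4 = 32, s_5 = 40, s_6 = 8, s_7 = 24, s_8 = 16, s_9 = 48.
Since s_9 = s_3 = 48, the sequence is eventually periodic: after a pre-period of length 2 it cycles with period 6.
For j ≥ 3, s_j depends only on (j - 3) mod 6. (256 - 3) mod 6 = 1, so s_{256} = s_4 = 32.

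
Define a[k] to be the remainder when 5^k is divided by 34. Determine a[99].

a[1] = 5,  a[2] = 25,  a[3] = 23,  a[4] = 13,  a[5] = 31,  a[6] = 19,  a[7] = 27,  a[8] = 33,  a[9] = 29,  a[10] = 9,  a[11] = 11,  a[12] = 21,  a[13] = 3,  a[14] = 15,  a[15] = 7,  a[16] = 1,  a[17] = 5.
The sequence repeats with period 16.
So a[99] = a[1 + ((99-1) mod 16)] = a[3] = 23.

23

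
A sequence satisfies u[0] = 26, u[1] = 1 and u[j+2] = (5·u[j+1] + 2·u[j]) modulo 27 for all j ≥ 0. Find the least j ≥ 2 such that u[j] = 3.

Computing terms: u[0] = 26, u[1] = 1, u[2] = 3, u[3] = 17, u[4] = 10, u[5] = 3, u[6] = 8, u[7] = 19, u[8] = 3, u[9] = 26, u[10] = 1.
Since (u[9], u[10]) = (u[0], u[1]) = (26, 1) (two consecutive terms determine the rest), the sequence is periodic with period 9.
The value 3 first appears (with j ≥ 2) at u[2].

2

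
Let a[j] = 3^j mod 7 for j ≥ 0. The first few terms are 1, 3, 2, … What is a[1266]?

1

a[0] = 1,  a[1] = 3,  a[2] = 2,  a[3] = 6,  a[4] = 4,  a[5] = 5,  a[6] = 1.
Since a[6] = a[0] = 1, the sequence is periodic with period 6.
(1266 - 0) mod 6 = 0, so a[1266] = a[0] = 1.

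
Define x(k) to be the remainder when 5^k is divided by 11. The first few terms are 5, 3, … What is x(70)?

1

Listing terms: x(1) = 5; x(2) = 3; x(3) = 4; x(4) = 9; x(5) = 1; x(6) = 5.
Since x(6) = x(1) = 5, the sequence is periodic with period 5.
So x(70) = x(1 + ((70-1) mod 5)) = x(5) = 1.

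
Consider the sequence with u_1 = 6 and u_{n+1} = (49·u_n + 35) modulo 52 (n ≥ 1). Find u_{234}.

1

Computing terms: u_1 = 6; u_2 = 17; u_3 = 36; u_4 = 31; u_5 = 46; u_6 = 1; u_7 = 32; u_8 = 43; u_9 = 10; u_{10} = 5; u_{11} = 20; u_{12} = 27; u_{13} = 6.
Since u_{13} = u_1 = 6, the sequence is periodic with period 12.
(234 - 1) mod 12 = 5, so u_{234} = u_6 = 1.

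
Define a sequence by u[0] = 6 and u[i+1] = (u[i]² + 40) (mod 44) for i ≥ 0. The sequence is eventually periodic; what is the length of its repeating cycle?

u[0] = 6, u[1] = 32, u[2] = 8, u[3] = 16, u[4] = 32.
Since u[4] = u[1] = 32, the sequence is eventually periodic: after a pre-period of length 1 it cycles with period 3.

3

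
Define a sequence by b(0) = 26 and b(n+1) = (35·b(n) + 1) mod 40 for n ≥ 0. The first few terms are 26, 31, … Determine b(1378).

Listing terms: b(0) = 26, b(1) = 31, b(2) = 6, b(3) = 11, b(4) = 26.
The sequence repeats with period 4.
(1378 - 0) mod 4 = 2, so b(1378) = b(2) = 6.

6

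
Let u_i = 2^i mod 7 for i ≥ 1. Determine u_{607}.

We have u_1 = 2,  u_2 = 4,  u_3 = 1,  u_4 = 2.
The sequence repeats with period 3.
(607 - 1) mod 3 = 0, so u_{607} = u_1 = 2.

2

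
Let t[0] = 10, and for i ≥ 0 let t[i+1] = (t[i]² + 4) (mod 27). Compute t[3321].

Listing terms: t[0] = 10, t[1] = 23, t[2] = 20, t[3] = 26, t[4] = 5, t[5] = 2, t[6] = 8, t[7] = 14, t[8] = 11, t[9] = 17, t[10] = 23.
Since t[10] = t[1] = 23, the sequence is eventually periodic: after a pre-period of length 1 it cycles with period 9.
For i ≥ 1, t[i] depends only on (i - 1) mod 9. (3321 - 1) mod 9 = 8, so t[3321] = t[9] = 17.

17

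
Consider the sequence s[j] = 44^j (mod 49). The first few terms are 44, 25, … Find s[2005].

s[1] = 44; s[2] = 25; s[3] = 22; s[4] = 37; s[5] = 11; s[6] = 43; s[7] = 30; s[8] = 46; s[9] = 15; s[10] = 23; s[11] = 32; s[12] = 36; s[13] = 16; s[14] = 18; s[15] = 8; s[16] = 9; s[17] = 4; s[18] = 29; s[19] = 2; s[20] = 39; s[21] = 1; s[22] = 44.
The sequence repeats with period 21.
So s[2005] = s[1 + ((2005-1) mod 21)] = s[10] = 23.

23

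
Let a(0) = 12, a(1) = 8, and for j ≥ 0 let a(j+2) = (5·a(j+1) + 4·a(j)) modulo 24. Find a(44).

Listing terms: a(0) = 12; a(1) = 8; a(2) = 16; a(3) = 16; a(4) = 0; a(5) = 16; a(6) = 8; a(7) = 8; a(8) = 0; a(9) = 8; a(10) = 16.
Since (a(9), a(10)) = (a(1), a(2)) = (8, 16) (two consecutive terms determine the rest), the sequence is eventually periodic: after a pre-period of length 1 it cycles with period 8.
For j ≥ 1, a(j) depends only on (j - 1) mod 8. (44 - 1) mod 8 = 3, so a(44) = a(4) = 0.

0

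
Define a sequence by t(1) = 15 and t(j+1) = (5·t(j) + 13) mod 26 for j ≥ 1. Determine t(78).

Computing terms: t(1) = 15, t(2) = 10, t(3) = 11, t(4) = 16, t(5) = 15.
The sequence repeats with period 4.
(78 - 1) mod 4 = 1, so t(78) = t(2) = 10.

10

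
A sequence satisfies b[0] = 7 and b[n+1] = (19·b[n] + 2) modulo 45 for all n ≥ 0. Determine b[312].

b[0] = 7, b[1] = 0, b[2] = 2, b[3] = 40, b[4] = 42, b[5] = 35, b[6] = 37, b[7] = 30, b[8] = 32, b[9] = 25, b[10] = 27, b[11] = 20, b[12] = 22, b[13] = 15, b[14] = 17, b[15] = 10, b[16] = 12, b[17] = 5, b[18] = 7.
The sequence repeats with period 18.
So b[312] = b[0 + ((312-0) mod 18)] = b[6] = 37.

37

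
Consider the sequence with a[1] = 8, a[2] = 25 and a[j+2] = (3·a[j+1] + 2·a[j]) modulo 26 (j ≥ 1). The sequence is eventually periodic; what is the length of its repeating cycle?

12

a[1] = 8; a[2] = 25; a[3] = 13; a[4] = 11; a[5] = 7; a[6] = 17; a[7] = 13; a[8] = 21; a[9] = 11; a[10] = 23; a[11] = 13; a[12] = 7; a[13] = 21; a[14] = 25; a[15] = 13.
Since (a[14], a[15]) = (a[2], a[3]) = (25, 13) (two consecutive terms determine the rest), the sequence is eventually periodic: after a pre-period of length 1 it cycles with period 12.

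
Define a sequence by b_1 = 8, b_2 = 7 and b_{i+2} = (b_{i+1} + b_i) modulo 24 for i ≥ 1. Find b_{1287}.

b_1 = 8, b_2 = 7, b_3 = 15, b_4 = 22, b_5 = 13, b_6 = 11, b_7 = 0, b_8 = 11, b_9 = 11, b_{10} = 22, b_{11} = 9, b_{12} = 7, b_{13} = 16, b_{14} = 23, b_{15} = 15, b_{16} = 14, b_{17} = 5, b_{18} = 19, b_{19} = 0, b_{20} = 19, b_{21} = 19, b_{22} = 14, b_{23} = 9, b_{24} = 23, b_{25} = 8, b_{26} = 7.
Since (b_{25}, b_{26}) = (b_1, b_2) = (8, 7) (two consecutive terms determine the rest), the sequence is periodic with period 24.
(1287 - 1) mod 24 = 14, so b_{1287} = b_{15} = 15.

15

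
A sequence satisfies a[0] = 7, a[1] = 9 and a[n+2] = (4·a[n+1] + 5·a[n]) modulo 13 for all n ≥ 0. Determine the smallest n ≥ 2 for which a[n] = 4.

3

a[0] = 7; a[1] = 9; a[2] = 6; a[3] = 4; a[4] = 7; a[5] = 9.
The sequence repeats with period 4.
The value 4 first appears (with n ≥ 2) at a[3].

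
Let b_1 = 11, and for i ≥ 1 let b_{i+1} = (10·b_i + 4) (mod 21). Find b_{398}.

9

We have b_1 = 11, b_2 = 9, b_3 = 10, b_4 = 20, b_5 = 15, b_6 = 7, b_7 = 11.
The sequence repeats with period 6.
So b_{398} = b_{1 + ((398-1) mod 6)} = b_2 = 9.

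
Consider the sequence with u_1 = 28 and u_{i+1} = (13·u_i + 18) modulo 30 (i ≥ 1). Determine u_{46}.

22

Listing terms: u_1 = 28; u_2 = 22; u_3 = 4; u_4 = 10; u_5 = 28.
The sequence repeats with period 4.
So u_{46} = u_{1 + ((46-1) mod 4)} = u_2 = 22.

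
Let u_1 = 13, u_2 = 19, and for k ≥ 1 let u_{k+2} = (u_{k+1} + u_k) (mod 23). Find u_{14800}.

Listing terms: u_1 = 13, u_2 = 19, u_3 = 9, u_4 = 5, u_5 = 14, u_6 = 19, u_7 = 10, u_8 = 6, u_9 = 16, u_{10} = 22, u_{11} = 15, u_{12} = 14, u_{13} = 6, u_{14} = 20, u_{15} = 3, u_{16} = 0, u_{17} = 3, u_{18} = 3, u_{19} = 6, u_{20} = 9, u_{21} = 15, u_{22} = 1, u_{23} = 16, u_{24} = 17, u_{25} = 10, u_{26} = 4, u_{27} = 14, u_{28} = 18, u_{29} = 9, u_{30} = 4, u_{31} = 13, u_{32} = 17, u_{33} = 7, u_{34} = 1, u_{35} = 8, u_{36} = 9, u_{37} = 17, u_{38} = 3, u_{39} = 20, u_{40} = 0, u_{41} = 20, u_{42} = 20, u_{43} = 17, u_{44} = 14, u_{45} = 8, u_{46} = 22, u_{47} = 7, u_{48} = 6, u_{49} = 13, u_{50} = 19.
Since (u_{49}, u_{50}) = (u_1, u_2) = (13, 19) (two consecutive terms determine the rest), the sequence is periodic with period 48.
So u_{14800} = u_{1 + ((14800-1) mod 48)} = u_{16} = 0.

0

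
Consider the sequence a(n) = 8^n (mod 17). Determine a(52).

16

Listing terms: a(0) = 1, a(1) = 8, a(2) = 13, a(3) = 2, a(4) = 16, a(5) = 9, a(6) = 4, a(7) = 15, a(8) = 1.
The sequence repeats with period 8.
(52 - 0) mod 8 = 4, so a(52) = a(4) = 16.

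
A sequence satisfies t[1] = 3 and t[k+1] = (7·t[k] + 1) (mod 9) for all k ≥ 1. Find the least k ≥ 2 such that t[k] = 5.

t[1] = 3, t[2] = 4, t[3] = 2, t[4] = 6, t[5] = 7, t[6] = 5, t[7] = 0, t[8] = 1, t[9] = 8, t[10] = 3.
The sequence repeats with period 9.
The value 5 first appears (with k ≥ 2) at t[6].

6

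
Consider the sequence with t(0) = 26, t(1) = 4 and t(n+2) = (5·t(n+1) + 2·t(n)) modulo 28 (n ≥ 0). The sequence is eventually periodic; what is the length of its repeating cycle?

We have t(0) = 26, t(1) = 4, t(2) = 16, t(3) = 4, t(4) = 24, t(5) = 16, t(6) = 16, t(7) = 0, t(8) = 4, t(9) = 20, t(10) = 24, t(11) = 20, t(12) = 8, t(13) = 24, t(14) = 24, t(15) = 0, t(16) = 20, t(17) = 16, t(18) = 8, t(19) = 16, t(20) = 12, t(21) = 8, t(22) = 8, t(23) = 0, t(24) = 16, t(25) = 24, t(26) = 12, t(27) = 24, t(28) = 4, t(29) = 12, t(30) = 12, t(31) = 0, t(32) = 24, t(33) = 8, t(34) = 4, t(35) = 8, t(36) = 20, t(37) = 4, t(38) = 4, t(39) = 0, t(40) = 8, t(41) = 12, t(42) = 20, t(43) = 12, t(44) = 16, t(45) = 20, t(46) = 20, t(47) = 0, t(48) = 12, t(49) = 4, t(50) = 16.
Since (t(49), t(50)) = (t(1), t(2)) = (4, 16) (two consecutive terms determine the rest), the sequence is eventually periodic: after a pre-period of length 1 it cycles with period 48.

48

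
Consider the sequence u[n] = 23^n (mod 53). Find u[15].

Computing terms: u[0] = 1, u[1] = 23, u[2] = 52, u[3] = 30, u[4] = 1.
The sequence repeats with period 4.
(15 - 0) mod 4 = 3, so u[15] = u[3] = 30.

30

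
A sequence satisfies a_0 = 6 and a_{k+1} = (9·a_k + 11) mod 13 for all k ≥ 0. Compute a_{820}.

0

a_0 = 6,  a_1 = 0,  a_2 = 11,  a_3 = 6.
Since a_3 = a_0 = 6, the sequence is periodic with period 3.
(820 - 0) mod 3 = 1, so a_{820} = a_1 = 0.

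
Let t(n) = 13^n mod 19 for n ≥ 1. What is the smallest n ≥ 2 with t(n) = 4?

4

Listing terms: t(1) = 13; t(2) = 17; t(3) = 12; t(4) = 4; t(5) = 14; t(6) = 11; t(7) = 10; t(8) = 16; t(9) = 18; t(10) = 6; t(11) = 2; t(12) = 7; t(13) = 15; t(14) = 5; t(15) = 8; t(16) = 9; t(17) = 3; t(18) = 1; t(19) = 13.
The sequence repeats with period 18.
The value 4 first appears (with n ≥ 2) at t(4).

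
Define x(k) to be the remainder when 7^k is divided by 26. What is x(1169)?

We have x(1) = 7; x(2) = 23; x(3) = 5; x(4) = 9; x(5) = 11; x(6) = 25; x(7) = 19; x(8) = 3; x(9) = 21; x(10) = 17; x(11) = 15; x(12) = 1; x(13) = 7.
Since x(13) = x(1) = 7, the sequence is periodic with period 12.
(1169 - 1) mod 12 = 4, so x(1169) = x(5) = 11.

11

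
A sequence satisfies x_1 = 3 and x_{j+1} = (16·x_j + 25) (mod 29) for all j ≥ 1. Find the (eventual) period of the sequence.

We have x_1 = 3; x_2 = 15; x_3 = 4; x_4 = 2; x_5 = 28; x_6 = 9; x_7 = 24; x_8 = 3.
Since x_8 = x_1 = 3, the sequence is periodic with period 7.

7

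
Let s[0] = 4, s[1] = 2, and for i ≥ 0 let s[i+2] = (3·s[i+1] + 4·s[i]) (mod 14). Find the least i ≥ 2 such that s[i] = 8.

2

Computing terms: s[0] = 4,  s[1] = 2,  s[2] = 8,  s[3] = 4,  s[4] = 2.
The sequence repeats with period 3.
The value 8 first appears (with i ≥ 2) at s[2].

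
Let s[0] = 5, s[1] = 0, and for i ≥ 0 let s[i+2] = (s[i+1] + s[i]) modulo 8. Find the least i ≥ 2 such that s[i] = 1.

6

Computing terms: s[0] = 5,  s[1] = 0,  s[2] = 5,  s[3] = 5,  s[4] = 2,  s[5] = 7,  s[6] = 1,  s[7] = 0,  s[8] = 1,  s[9] = 1,  s[10] = 2,  s[11] = 3,  s[12] = 5,  s[13] = 0.
The sequence repeats with period 12.
The value 1 first appears (with i ≥ 2) at s[6].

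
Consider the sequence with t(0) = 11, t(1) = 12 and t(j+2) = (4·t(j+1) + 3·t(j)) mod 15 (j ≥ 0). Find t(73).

We have t(0) = 11; t(1) = 12; t(2) = 6; t(3) = 0; t(4) = 3; t(5) = 12; t(6) = 12; t(7) = 9; t(8) = 12; t(9) = 0; t(10) = 6; t(11) = 9; t(12) = 9; t(13) = 3; t(14) = 9; t(15) = 0; t(16) = 12; t(17) = 3; t(18) = 3; t(19) = 6; t(20) = 3; t(21) = 0; t(22) = 9; t(23) = 6; t(24) = 6; t(25) = 12; t(26) = 6.
Since (t(25), t(26)) = (t(1), t(2)) = (12, 6) (two consecutive terms determine the rest), the sequence is eventually periodic: after a pre-period of length 1 it cycles with period 24.
For j ≥ 1, t(j) depends only on (j - 1) mod 24. (73 - 1) mod 24 = 0, so t(73) = t(1) = 12.

12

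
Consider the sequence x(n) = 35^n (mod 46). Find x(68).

29

x(0) = 1, x(1) = 35, x(2) = 29, x(3) = 3, x(4) = 13, x(5) = 41, x(6) = 9, x(7) = 39, x(8) = 31, x(9) = 27, x(10) = 25, x(11) = 1.
Since x(11) = x(0) = 1, the sequence is periodic with period 11.
So x(68) = x(0 + ((68-0) mod 11)) = x(2) = 29.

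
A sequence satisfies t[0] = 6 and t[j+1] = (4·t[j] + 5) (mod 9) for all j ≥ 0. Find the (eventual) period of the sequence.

9

Computing terms: t[0] = 6; t[1] = 2; t[2] = 4; t[3] = 3; t[4] = 8; t[5] = 1; t[6] = 0; t[7] = 5; t[8] = 7; t[9] = 6.
Since t[9] = t[0] = 6, the sequence is periodic with period 9.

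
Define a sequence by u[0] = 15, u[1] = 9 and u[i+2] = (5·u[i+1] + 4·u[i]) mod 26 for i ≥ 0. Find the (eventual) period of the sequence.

u[0] = 15, u[1] = 9, u[2] = 1, u[3] = 15, u[4] = 1, u[5] = 13, u[6] = 17, u[7] = 7, u[8] = 25, u[9] = 23, u[10] = 7, u[11] = 23, u[12] = 13, u[13] = 1, u[14] = 5, u[15] = 3, u[16] = 9, u[17] = 5, u[18] = 9, u[19] = 13, u[20] = 23, u[21] = 11, u[22] = 17, u[23] = 25, u[24] = 11, u[25] = 25, u[26] = 13, u[27] = 9, u[28] = 19, u[29] = 1, u[30] = 3, u[31] = 19, u[32] = 3, u[33] = 13, u[34] = 25, u[35] = 21, u[36] = 23, u[37] = 17, u[38] = 21, u[39] = 17, u[40] = 13, u[41] = 3, u[42] = 15, u[43] = 9.
The sequence repeats with period 42.

42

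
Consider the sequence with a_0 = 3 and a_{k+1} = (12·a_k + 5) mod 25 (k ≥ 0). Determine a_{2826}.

17

We have a_0 = 3, a_1 = 16, a_2 = 22, a_3 = 19, a_4 = 8, a_5 = 1, a_6 = 17, a_7 = 9, a_8 = 13, a_9 = 11, a_{10} = 12, a_{11} = 24, a_{12} = 18, a_{13} = 21, a_{14} = 7, a_{15} = 14, a_{16} = 23, a_{17} = 6, a_{18} = 2, a_{19} = 4, a_{20} = 3.
The sequence repeats with period 20.
So a_{2826} = a_{0 + ((2826-0) mod 20)} = a_6 = 17.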